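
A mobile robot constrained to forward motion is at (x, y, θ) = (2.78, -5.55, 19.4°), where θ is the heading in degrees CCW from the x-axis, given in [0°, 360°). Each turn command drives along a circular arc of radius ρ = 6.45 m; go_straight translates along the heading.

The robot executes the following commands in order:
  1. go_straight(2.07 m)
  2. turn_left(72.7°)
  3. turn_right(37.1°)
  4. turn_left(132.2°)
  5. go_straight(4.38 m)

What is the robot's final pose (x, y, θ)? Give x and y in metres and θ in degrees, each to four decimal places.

set_pose: (x, y, θ) = (2.7800, -5.5500, 19.4000°), ρ = 6.45
go_straight(2.07): x += 2.07·cos θ, y += 2.07·sin θ → (4.7325, -4.8624, 19.4000°)
turn_left(72.7°): centre at ρ to the left, rotate +72.7° → (9.0357, 1.4577, 92.1000°)
turn_right(37.1°): centre at ρ to the right, rotate −37.1° → (10.1978, 5.3936, 55.0000°)
turn_left(132.2°): centre at ρ to the left, rotate +132.2° → (4.1059, 15.4923, 187.2000°)
go_straight(4.38): x += 4.38·cos θ, y += 4.38·sin θ → (-0.2396, 14.9434, 187.2000°)

(-0.2396, 14.9434, 187.2000°)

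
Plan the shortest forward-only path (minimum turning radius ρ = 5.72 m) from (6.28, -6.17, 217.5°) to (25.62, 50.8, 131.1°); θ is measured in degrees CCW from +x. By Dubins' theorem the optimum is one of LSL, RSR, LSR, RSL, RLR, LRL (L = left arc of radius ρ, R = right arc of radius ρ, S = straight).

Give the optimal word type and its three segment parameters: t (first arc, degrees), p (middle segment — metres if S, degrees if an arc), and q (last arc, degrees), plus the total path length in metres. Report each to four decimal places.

RSL: t = 161.0145°, p = 50.8012 m, q = 74.6145°, L = 74.3247 m

Let ψ = atan2(Δy, Δx) = atan2(56.97, 19.34) = 71.2488° be the start→goal bearing.
Normalize: d = |goal − start| / ρ = 60.163249/5.72 = 10.518050, α = (θ_start − ψ) mod 360° = 146.2512° = 2.552564 rad, β = (θ_goal − ψ) mod 360° = 59.8512° = 1.044600 rad.
Common terms: sin α = 0.555553, cos α = -0.831481, sin β = 0.864724, cos β = 0.502248, cos(α−β) = 0.062791, d² = 110.629386. Work in radians in the unit-radius frame; every candidate has L = ρ·(t + p + q).
LSL: p² = 2 + d² − 2cos(α−β) + 2d(sin α − sin β) = 106.000067; p = √p² = 10.295633; φ = atan2(cos β − cos α, d + sin α − sin β) = 0.129908 rad; t = (φ − α) mod 2π = 3.860529 rad, q = (β − φ) mod 2π = 0.914692 rad → L = 5.72·(3.860529 + 10.295633 + 0.914692) = 5.72·15.070854 = 86.205286 m
RSR: p² = 2 + d² − 2cos(α−β) + 2d(sin β − sin α) = 119.007543; p = √p² = 10.909058; φ = atan2(cos α − cos β, d − sin α + sin β) = -0.122565 rad; t = (α − φ) mod 2π = 2.675130 rad, q = (φ − β) mod 2π = 5.116020 rad → L = 5.72·(2.675130 + 10.909058 + 5.116020) = 5.72·18.700208 = 106.965188 m
LSR: p² = d² − 2 + 2cos(α−β) + 2d(sin α + sin β) = 138.632057; p = √p² = 11.774212; φ = atan2(−cos α − cos β, d + sin α + sin β) − atan2(−2, p) = 0.195828 rad; t = (φ − α) mod 2π = 3.926449 rad, q = (φ − β) mod 2π = 5.434413 rad → L = 5.72·(3.926449 + 11.774212 + 5.434413) = 5.72·21.135073 = 120.892618 m
RSL: p² = d² − 2 + 2cos(α−β) − 2d(sin α + sin β) = 78.877877; p = √p² = 8.881322; φ = atan2(cos α + cos β, d − sin α − sin β) − atan2(2, p) = -0.257669 rad; t = (α − φ) mod 2π = 2.810234 rad, q = (β − φ) mod 2π = 1.302269 rad → L = 5.72·(2.810234 + 8.881322 + 1.302269) = 5.72·12.993825 = 74.324678 m
RLR: c = (6 − d² + 2cos(α−β) + 2d(sin α − sin β))/8 = -13.875943, |c| > 1 → infeasible
LRL: c = (6 − d² + 2cos(α−β) − 2d(sin α − sin β))/8 = -12.250008, |c| > 1 → infeasible
Shortest: RSL with L = 74.324678 m ≈ 74.3247 m
Convert RSL to answer units (arcs ×180/π): t = 2.810234·180/π = 161.0145°, p = ρ·p = 5.72·8.881322 = 50.8012 m, q = 1.302269·180/π = 74.6145°, L = 74.3247 m.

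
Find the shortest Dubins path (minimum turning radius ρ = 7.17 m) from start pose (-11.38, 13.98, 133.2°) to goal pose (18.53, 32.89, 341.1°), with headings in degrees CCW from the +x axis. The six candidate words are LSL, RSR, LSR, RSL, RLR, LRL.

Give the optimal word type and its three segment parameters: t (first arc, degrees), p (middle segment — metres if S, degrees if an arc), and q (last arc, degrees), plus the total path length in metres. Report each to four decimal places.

Let ψ = atan2(Δy, Δx) = atan2(18.91, 29.91) = 32.3023° be the start→goal bearing.
Normalize: d = |goal − start| / ρ = 35.386384/7.17 = 4.935340, α = (θ_start − ψ) mod 360° = 100.8977° = 1.760997 rad, β = (θ_goal − ψ) mod 360° = 308.7977° = 5.389537 rad.
Common terms: sin α = 0.981966, cos α = -0.189056, sin β = -0.779363, cos β = 0.626572, cos(α−β) = -0.883766, d² = 24.357576. Work in radians in the unit-radius frame; every candidate has L = ρ·(t + p + q).
LSL: p² = 2 + d² − 2cos(α−β) + 2d(sin α − sin β) = 45.510625; p = √p² = 6.746156; φ = atan2(cos β − cos α, d + sin α − sin β) = 0.121199 rad; t = (φ − α) mod 2π = 4.643387 rad, q = (β − φ) mod 2π = 5.268337 rad → L = 7.17·(4.643387 + 6.746156 + 5.268337) = 7.17·16.657881 = 119.437008 m
RSR: p² = 2 + d² − 2cos(α−β) + 2d(sin β − sin α) = 10.739590; p = √p² = 3.277131; φ = atan2(cos α − cos β, d − sin α + sin β) = -0.251529 rad; t = (α − φ) mod 2π = 2.012526 rad, q = (φ − β) mod 2π = 0.642120 rad → L = 7.17·(2.012526 + 3.277131 + 0.642120) = 7.17·5.931777 = 42.530842 m
LSR: p² = d² − 2 + 2cos(α−β) + 2d(sin α + sin β) = 22.589876; p = √p² = 4.752881; φ = atan2(−cos α − cos β, d + sin α + sin β) − atan2(−2, p) = 0.313357 rad; t = (φ − α) mod 2π = 4.835545 rad, q = (φ − β) mod 2π = 1.207005 rad → L = 7.17·(4.835545 + 4.752881 + 1.207005) = 7.17·10.795431 = 77.403240 m
RSL: p² = d² − 2 + 2cos(α−β) − 2d(sin α + sin β) = 18.590214; p = √p² = 4.311637; φ = atan2(cos α + cos β, d − sin α − sin β) − atan2(2, p) = -0.342138 rad; t = (α − φ) mod 2π = 2.103135 rad, q = (β − φ) mod 2π = 5.731675 rad → L = 7.17·(2.103135 + 4.311637 + 5.731675) = 7.17·12.146447 = 87.090022 m
RLR: c = (6 − d² + 2cos(α−β) + 2d(sin α − sin β))/8 = -0.342449; p = 2π − arccos c = 4.362867 rad; φ = atan2(cos α − cos β, d − sin α + sin β) = -0.251529 rad; t = (α − φ + p/2) mod 2π = 4.193959 rad, q = (α − β − t + p) mod 2π = 2.823554 rad → L = 7.17·(4.193959 + 4.362867 + 2.823554) = 7.17·11.380380 = 81.597324 m
LRL: c = (6 − d² + 2cos(α−β) − 2d(sin α − sin β))/8 = -4.688828, |c| > 1 → infeasible
Shortest: RSR with L = 42.530842 m ≈ 42.5308 m
Convert RSR to answer units (arcs ×180/π): t = 2.012526·180/π = 115.3092°, p = ρ·p = 7.17·3.277131 = 23.4970 m, q = 0.642120·180/π = 36.7908°, L = 42.5308 m.

RSR: t = 115.3092°, p = 23.4970 m, q = 36.7908°, L = 42.5308 m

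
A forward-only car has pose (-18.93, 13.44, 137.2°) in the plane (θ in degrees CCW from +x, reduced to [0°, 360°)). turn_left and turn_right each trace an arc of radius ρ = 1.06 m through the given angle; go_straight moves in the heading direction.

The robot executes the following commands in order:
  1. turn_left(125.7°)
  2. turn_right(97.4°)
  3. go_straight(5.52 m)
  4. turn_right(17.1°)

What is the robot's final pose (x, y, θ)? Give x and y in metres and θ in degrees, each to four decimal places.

set_pose: (x, y, θ) = (-18.9300, 13.4400, 137.2000°), ρ = 1.06
turn_left(125.7°): centre at ρ to the left, rotate +125.7° → (-20.7021, 12.7933, 262.9000°)
turn_right(97.4°): centre at ρ to the right, rotate −97.4° → (-22.0194, 11.8980, 165.5000°)
go_straight(5.52): x += 5.52·cos θ, y += 5.52·sin θ → (-27.3635, 13.2801, 165.5000°)
turn_right(17.1°): centre at ρ to the right, rotate −17.1° → (-27.6536, 13.4035, 148.4000°)

(-27.6536, 13.4035, 148.4000°)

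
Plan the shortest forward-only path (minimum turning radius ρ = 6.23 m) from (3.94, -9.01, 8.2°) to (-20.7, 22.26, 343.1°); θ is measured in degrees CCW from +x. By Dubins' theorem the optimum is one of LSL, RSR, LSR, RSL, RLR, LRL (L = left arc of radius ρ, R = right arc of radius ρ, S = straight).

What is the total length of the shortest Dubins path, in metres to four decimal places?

66.4800 m

Let ψ = atan2(Δy, Δx) = atan2(31.27, -24.64) = 128.2373° be the start→goal bearing.
Normalize: d = |goal − start| / ρ = 39.811336/6.23 = 6.390263, α = (θ_start − ψ) mod 360° = 239.9627° = 4.188140 rad, β = (θ_goal − ψ) mod 360° = 214.8627° = 3.750062 rad.
Common terms: sin α = -0.865700, cos α = -0.500563, sin β = -0.571613, cos β = -0.820524, cos(α−β) = 0.905569, d² = 40.835457. Work in radians in the unit-radius frame; every candidate has L = ρ·(t + p + q).
LSL: p² = 2 + d² − 2cos(α−β) + 2d(sin α − sin β) = 37.265725; p = √p² = 6.104566; φ = atan2(cos β − cos α, d + sin α − sin β) = -0.052437 rad; t = (φ − α) mod 2π = 2.042608 rad, q = (β − φ) mod 2π = 3.802500 rad → L = 6.23·(2.042608 + 6.104566 + 3.802500) = 6.23·11.949674 = 74.446466 m
RSR: p² = 2 + d² − 2cos(α−β) + 2d(sin β − sin α) = 44.782913; p = √p² = 6.692004; φ = atan2(cos α − cos β, d − sin α + sin β) = 0.047831 rad; t = (α − φ) mod 2π = 4.140309 rad, q = (φ − β) mod 2π = 2.580954 rad → L = 6.23·(4.140309 + 6.692004 + 2.580954) = 6.23·13.413267 = 83.564651 m
LSR: p² = d² − 2 + 2cos(α−β) + 2d(sin α + sin β) = 22.276983; p = √p² = 4.719850; φ = atan2(−cos α − cos β, d + sin α + sin β) − atan2(−2, p) = 0.661464 rad; t = (φ − α) mod 2π = 2.756509 rad, q = (φ − β) mod 2π = 3.194587 rad → L = 6.23·(2.756509 + 4.719850 + 3.194587) = 6.23·10.670946 = 66.479992 m
RSL: p² = d² − 2 + 2cos(α−β) − 2d(sin α + sin β) = 59.016205; p = √p² = 7.682201; φ = atan2(cos α + cos β, d − sin α − sin β) − atan2(2, p) = -0.421886 rad; t = (α − φ) mod 2π = 4.610026 rad, q = (β − φ) mod 2π = 4.171949 rad → L = 6.23·(4.610026 + 7.682201 + 4.171949) = 6.23·16.464175 = 102.571813 m
RLR: c = (6 − d² + 2cos(α−β) + 2d(sin α − sin β))/8 = -4.597864, |c| > 1 → infeasible
LRL: c = (6 − d² + 2cos(α−β) − 2d(sin α − sin β))/8 = -3.658216, |c| > 1 → infeasible
Shortest: LSR with L = 66.479992 m ≈ 66.4800 m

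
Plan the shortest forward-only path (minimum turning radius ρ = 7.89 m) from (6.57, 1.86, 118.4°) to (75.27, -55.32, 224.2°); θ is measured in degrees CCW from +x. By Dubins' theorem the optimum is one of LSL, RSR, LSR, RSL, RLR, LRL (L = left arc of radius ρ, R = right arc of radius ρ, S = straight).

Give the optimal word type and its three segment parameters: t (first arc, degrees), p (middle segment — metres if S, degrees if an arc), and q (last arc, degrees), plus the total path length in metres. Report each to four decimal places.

Let ψ = atan2(Δy, Δx) = atan2(-57.18, 68.70) = -39.7711° be the start→goal bearing.
Normalize: d = |goal − start| / ρ = 89.382562/7.89 = 11.328588, α = (θ_start − ψ) mod 360° = 158.1711° = 2.760606 rad, β = (θ_goal − ψ) mod 360° = 263.9711° = 4.607165 rad.
Common terms: sin α = 0.371836, cos α = -0.928298, sin β = -0.994469, cos β = -0.105030, cos(α−β) = -0.272280, d² = 128.336914. Work in radians in the unit-radius frame; every candidate has L = ρ·(t + p + q).
LSL: p² = 2 + d² − 2cos(α−β) + 2d(sin α − sin β) = 161.838092; p = √p² = 12.721560; φ = atan2(cos β − cos α, d + sin α − sin β) = 0.064760 rad; t = (φ − α) mod 2π = 3.587338 rad, q = (β − φ) mod 2π = 4.542405 rad → L = 7.89·(3.587338 + 12.721560 + 4.542405) = 7.89·20.851304 = 164.516787 m
RSR: p² = 2 + d² − 2cos(α−β) + 2d(sin β − sin α) = 99.924857; p = √p² = 9.996242; φ = atan2(cos α − cos β, d − sin α + sin β) = -0.082451 rad; t = (α − φ) mod 2π = 2.843058 rad, q = (φ − β) mod 2π = 1.593569 rad → L = 7.89·(2.843058 + 9.996242 + 1.593569) = 7.89·14.432869 = 113.875337 m
LSR: p² = d² − 2 + 2cos(α−β) + 2d(sin α + sin β) = 111.685249; p = √p² = 10.568124; φ = atan2(−cos α − cos β, d + sin α + sin β) − atan2(−2, p) = 0.283257 rad; t = (φ − α) mod 2π = 3.805836 rad, q = (φ − β) mod 2π = 1.959278 rad → L = 7.89·(3.805836 + 10.568124 + 1.959278) = 7.89·16.333238 = 128.869250 m
RSL: p² = d² − 2 + 2cos(α−β) − 2d(sin α + sin β) = 139.899458; p = √p² = 11.827910; φ = atan2(cos α + cos β, d − sin α − sin β) − atan2(2, p) = -0.253755 rad; t = (α − φ) mod 2π = 3.014361 rad, q = (β − φ) mod 2π = 4.860920 rad → L = 7.89·(3.014361 + 11.827910 + 4.860920) = 7.89·19.703191 = 155.458177 m
RLR: c = (6 − d² + 2cos(α−β) + 2d(sin α − sin β))/8 = -11.490607, |c| > 1 → infeasible
LRL: c = (6 − d² + 2cos(α−β) − 2d(sin α − sin β))/8 = -19.229761, |c| > 1 → infeasible
Shortest: RSR with L = 113.875337 m ≈ 113.8753 m
Convert RSR to answer units (arcs ×180/π): t = 2.843058·180/π = 162.8952°, p = ρ·p = 7.89·9.996242 = 78.8704 m, q = 1.593569·180/π = 91.3048°, L = 113.8753 m.

RSR: t = 162.8952°, p = 78.8704 m, q = 91.3048°, L = 113.8753 m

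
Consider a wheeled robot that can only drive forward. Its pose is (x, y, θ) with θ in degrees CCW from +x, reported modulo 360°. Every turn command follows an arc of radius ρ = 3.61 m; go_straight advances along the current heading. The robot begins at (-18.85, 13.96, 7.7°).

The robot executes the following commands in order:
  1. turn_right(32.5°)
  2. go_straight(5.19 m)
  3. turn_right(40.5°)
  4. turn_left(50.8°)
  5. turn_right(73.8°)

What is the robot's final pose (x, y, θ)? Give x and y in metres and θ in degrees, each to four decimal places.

set_pose: (x, y, θ) = (-18.8500, 13.9600, 7.7000°), ρ = 3.61
turn_right(32.5°): centre at ρ to the right, rotate −32.5° → (-16.8521, 13.6596, -24.8000° ≡ 335.2000°)
go_straight(5.19): x += 5.19·cos θ, y += 5.19·sin θ → (-12.1407, 11.4827, 335.2000°)
turn_right(40.5°): centre at ρ to the right, rotate −40.5° → (-10.3752, 9.7141, 294.7000°)
turn_left(50.8°): centre at ρ to the left, rotate +50.8° → (-7.9994, 7.7276, 345.5000°)
turn_right(73.8°): centre at ρ to the right, rotate −73.8° → (-5.2948, 4.3397, 271.7000°)

(-5.2948, 4.3397, 271.7000°)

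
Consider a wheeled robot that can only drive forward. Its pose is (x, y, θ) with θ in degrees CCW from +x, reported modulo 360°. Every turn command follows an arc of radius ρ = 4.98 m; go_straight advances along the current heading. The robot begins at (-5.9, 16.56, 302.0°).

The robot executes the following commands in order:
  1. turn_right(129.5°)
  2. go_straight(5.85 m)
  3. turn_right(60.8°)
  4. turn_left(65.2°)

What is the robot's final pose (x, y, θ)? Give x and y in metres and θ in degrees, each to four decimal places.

(-24.9081, 15.9746, 176.9000°)

set_pose: (x, y, θ) = (-5.9000, 16.5600, 302.0000°), ρ = 4.98
turn_right(129.5°): centre at ρ to the right, rotate −129.5° → (-10.7733, 8.9836, 172.5000°)
go_straight(5.85): x += 5.85·cos θ, y += 5.85·sin θ → (-16.5733, 9.7472, 172.5000°)
turn_right(60.8°): centre at ρ to the right, rotate −60.8° → (-20.5503, 12.8432, 111.7000°)
turn_left(65.2°): centre at ρ to the left, rotate +65.2° → (-24.9081, 15.9746, 176.9000°)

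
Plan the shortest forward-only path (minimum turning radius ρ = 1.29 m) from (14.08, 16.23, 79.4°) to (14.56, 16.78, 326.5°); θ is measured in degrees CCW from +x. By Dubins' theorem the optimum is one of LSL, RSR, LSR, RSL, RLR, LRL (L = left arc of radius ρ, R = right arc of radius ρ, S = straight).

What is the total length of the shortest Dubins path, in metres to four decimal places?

Let ψ = atan2(Δy, Δx) = atan2(0.55, 0.48) = 48.8879° be the start→goal bearing.
Normalize: d = |goal − start| / ρ = 0.730000/1.29 = 0.565891, α = (θ_start − ψ) mod 360° = 30.5121° = 0.532536 rad, β = (θ_goal − ψ) mod 360° = 277.6121° = 4.845245 rad.
Common terms: sin α = 0.507720, cos α = 0.861522, sin β = -0.991188, cos β = 0.132466, cos(α−β) = -0.389124, d² = 0.320233. Work in radians in the unit-radius frame; every candidate has L = ρ·(t + p + q).
LSL: p² = 2 + d² − 2cos(α−β) + 2d(sin α − sin β) = 4.794919; p = √p² = 2.189730; φ = atan2(cos β − cos α, d + sin α − sin β) = -0.339423 rad; t = (φ − α) mod 2π = 5.411225 rad, q = (β − φ) mod 2π = 5.184668 rad → L = 1.29·(5.411225 + 2.189730 + 5.184668) = 1.29·12.785624 = 16.493455 m
RSR: p² = 2 + d² − 2cos(α−β) + 2d(sin β − sin α) = 1.402043; p = √p² = 1.184079; φ = atan2(cos α − cos β, d − sin α + sin β) = 2.478298 rad; t = (α − φ) mod 2π = 4.337424 rad, q = (φ − β) mod 2π = 3.916238 rad → L = 1.29·(4.337424 + 1.184079 + 3.916238) = 1.29·9.437741 = 12.174686 m
LSR: p² = d² − 2 + 2cos(α−β) + 2d(sin α + sin β) = -3.005195 < 0 → infeasible
RSL: p² = d² − 2 + 2cos(α−β) − 2d(sin α + sin β) = -1.910835 < 0 → infeasible
RLR: c = (6 − d² + 2cos(α−β) + 2d(sin α − sin β))/8 = 0.824745; p = 2π − arccos c = 5.682139 rad; φ = atan2(cos α − cos β, d − sin α + sin β) = 2.478298 rad; t = (α − φ + p/2) mod 2π = 0.895308 rad, q = (α − β − t + p) mod 2π = 0.474123 rad → L = 1.29·(0.895308 + 5.682139 + 0.474123) = 1.29·7.051570 = 9.096526 m
LRL: c = (6 − d² + 2cos(α−β) − 2d(sin α − sin β))/8 = 0.400635; p = 2π − arccos c = 5.124599 rad; φ = atan2(cos β − cos α, d + sin α − sin β) = -0.339423 rad; t = (φ − α + p/2) mod 2π = 1.690340 rad, q = (β − α − t + p) mod 2π = 1.463783 rad → L = 1.29·(1.690340 + 5.124599 + 1.463783) = 1.29·8.278721 = 10.679550 m
Shortest: RLR with L = 9.096526 m ≈ 9.0965 m

9.0965 m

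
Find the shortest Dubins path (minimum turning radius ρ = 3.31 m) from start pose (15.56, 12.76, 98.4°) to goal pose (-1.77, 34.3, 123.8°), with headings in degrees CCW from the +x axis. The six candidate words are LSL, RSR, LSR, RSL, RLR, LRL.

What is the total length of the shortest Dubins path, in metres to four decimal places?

27.7320 m

Let ψ = atan2(Δy, Δx) = atan2(21.54, -17.33) = 128.8184° be the start→goal bearing.
Normalize: d = |goal − start| / ρ = 27.645985/3.31 = 8.352261, α = (θ_start − ψ) mod 360° = 329.5816° = 5.752284 rad, β = (θ_goal − ψ) mod 360° = 354.9816° = 6.195598 rad.
Common terms: sin α = -0.506311, cos α = 0.862351, sin β = -0.087476, cos β = 0.996167, cos(α−β) = 0.903335, d² = 69.760271. Work in radians in the unit-radius frame; every candidate has L = ρ·(t + p + q).
LSL: p² = 2 + d² − 2cos(α−β) + 2d(sin α − sin β) = 62.957160; p = √p² = 7.934555; φ = atan2(cos β − cos α, d + sin α − sin β) = 0.016866 rad; t = (φ − α) mod 2π = 0.547767 rad, q = (β − φ) mod 2π = 6.178732 rad → L = 3.31·(0.547767 + 7.934555 + 6.178732) = 3.31·14.661054 = 48.528088 m
RSR: p² = 2 + d² − 2cos(α−β) + 2d(sin β − sin α) = 76.950040; p = √p² = 8.772117; φ = atan2(cos α − cos β, d − sin α + sin β) = -0.015255 rad; t = (α − φ) mod 2π = 5.767539 rad, q = (φ − β) mod 2π = 0.072332 rad → L = 3.31·(5.767539 + 8.772117 + 0.072332) = 3.31·14.611989 = 48.365683 m
LSR: p² = d² − 2 + 2cos(α−β) + 2d(sin α + sin β) = 59.648020; p = √p² = 7.723213; φ = atan2(−cos α − cos β, d + sin α + sin β) − atan2(−2, p) = 0.018277 rad; t = (φ − α) mod 2π = 0.549178 rad, q = (φ − β) mod 2π = 0.105865 rad → L = 3.31·(0.549178 + 7.723213 + 0.105865) = 3.31·8.378256 = 27.732027 m
RSL: p² = d² − 2 + 2cos(α−β) − 2d(sin α + sin β) = 79.485862; p = √p² = 8.915484; φ = atan2(cos α + cos β, d − sin α − sin β) − atan2(2, p) = -0.015842 rad; t = (α − φ) mod 2π = 5.768126 rad, q = (β − φ) mod 2π = 6.211439 rad → L = 3.31·(5.768126 + 8.915484 + 6.211439) = 3.31·20.895050 = 69.162614 m
RLR: c = (6 − d² + 2cos(α−β) + 2d(sin α − sin β))/8 = -8.618755, |c| > 1 → infeasible
LRL: c = (6 − d² + 2cos(α−β) − 2d(sin α − sin β))/8 = -6.869645, |c| > 1 → infeasible
Shortest: LSR with L = 27.732027 m ≈ 27.7320 m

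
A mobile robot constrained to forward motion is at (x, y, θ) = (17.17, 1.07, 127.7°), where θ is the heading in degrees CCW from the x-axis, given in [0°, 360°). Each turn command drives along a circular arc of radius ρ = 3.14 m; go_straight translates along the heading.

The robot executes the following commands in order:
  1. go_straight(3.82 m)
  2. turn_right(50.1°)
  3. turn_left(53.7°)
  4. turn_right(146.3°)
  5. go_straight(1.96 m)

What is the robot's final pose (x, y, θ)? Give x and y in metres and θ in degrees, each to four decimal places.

(18.6088, 14.0317, 345.0000°)

set_pose: (x, y, θ) = (17.1700, 1.0700, 127.7000°), ρ = 3.14
go_straight(3.82): x += 3.82·cos θ, y += 3.82·sin θ → (14.8340, 4.0925, 127.7000°)
turn_right(50.1°): centre at ρ to the right, rotate −50.1° → (14.2517, 6.6869, 77.6000°)
turn_left(53.7°): centre at ρ to the left, rotate +53.7° → (13.5439, 9.4336, 131.3000°)
turn_right(146.3°): centre at ρ to the right, rotate −146.3° → (16.7155, 14.5390, -15.0000° ≡ 345.0000°)
go_straight(1.96): x += 1.96·cos θ, y += 1.96·sin θ → (18.6088, 14.0317, 345.0000°)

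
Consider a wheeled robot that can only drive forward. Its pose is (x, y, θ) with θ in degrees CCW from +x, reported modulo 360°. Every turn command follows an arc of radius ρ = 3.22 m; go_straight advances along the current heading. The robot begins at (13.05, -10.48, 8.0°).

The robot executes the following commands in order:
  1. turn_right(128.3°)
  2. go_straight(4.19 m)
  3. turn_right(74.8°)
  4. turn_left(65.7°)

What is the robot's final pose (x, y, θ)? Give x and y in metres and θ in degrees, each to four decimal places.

(7.2183, -21.4601, 230.6000°)

set_pose: (x, y, θ) = (13.0500, -10.4800, 8.0000°), ρ = 3.22
turn_right(128.3°): centre at ρ to the right, rotate −128.3° → (16.2783, -15.2932, -120.3000° ≡ 239.7000°)
go_straight(4.19): x += 4.19·cos θ, y += 4.19·sin θ → (14.1643, -18.9109, 239.7000°)
turn_right(74.8°): centre at ρ to the right, rotate −74.8° → (10.5453, -20.3951, 164.9000°)
turn_left(65.7°): centre at ρ to the left, rotate +65.7° → (7.2183, -21.4601, 230.6000°)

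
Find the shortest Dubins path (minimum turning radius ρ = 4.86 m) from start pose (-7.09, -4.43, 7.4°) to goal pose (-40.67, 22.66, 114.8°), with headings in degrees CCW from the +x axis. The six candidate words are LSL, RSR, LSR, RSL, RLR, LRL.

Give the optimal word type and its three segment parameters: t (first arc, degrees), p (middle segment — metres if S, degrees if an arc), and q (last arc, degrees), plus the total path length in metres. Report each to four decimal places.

LSR: t = 147.2057°, p = 36.2093 m, q = 39.8057°, L = 52.0721 m

Let ψ = atan2(Δy, Δx) = atan2(27.09, -33.58) = 141.1058° be the start→goal bearing.
Normalize: d = |goal − start| / ρ = 43.144924/4.86 = 8.877556, α = (θ_start − ψ) mod 360° = 226.2942° = 3.949578 rad, β = (θ_goal − ψ) mod 360° = 333.6942° = 5.824062 rad.
Common terms: sin α = -0.722897, cos α = -0.690956, sin β = -0.443162, cos β = 0.896441, cos(α−β) = -0.299041, d² = 78.811009. Work in radians in the unit-radius frame; every candidate has L = ρ·(t + p + q).
LSL: p² = 2 + d² − 2cos(α−β) + 2d(sin α − sin β) = 76.442375; p = √p² = 8.743133; φ = atan2(cos β − cos α, d + sin α − sin β) = 0.182572 rad; t = (φ − α) mod 2π = 2.516179 rad, q = (β − φ) mod 2π = 5.641490 rad → L = 4.86·(2.516179 + 8.743133 + 5.641490) = 4.86·16.900802 = 82.137898 m
RSR: p² = 2 + d² − 2cos(α−β) + 2d(sin β − sin α) = 86.375805; p = √p² = 9.293858; φ = atan2(cos α − cos β, d − sin α + sin β) = -0.171642 rad; t = (α − φ) mod 2π = 4.121221 rad, q = (φ − β) mod 2π = 0.287481 rad → L = 4.86·(4.121221 + 9.293858 + 0.287481) = 4.86·13.702560 = 66.594442 m
LSR: p² = d² − 2 + 2cos(α−β) + 2d(sin α + sin β) = 55.509413; p = √p² = 7.450464; φ = atan2(−cos α − cos β, d + sin α + sin β) − atan2(−2, p) = 0.235617 rad; t = (φ − α) mod 2π = 2.569224 rad, q = (φ − β) mod 2π = 0.694740 rad → L = 4.86·(2.569224 + 7.450464 + 0.694740) = 4.86·10.714428 = 52.072118 m
RSL: p² = d² − 2 + 2cos(α−β) − 2d(sin α + sin β) = 96.916441; p = √p² = 9.844615; φ = atan2(cos α + cos β, d − sin α − sin β) − atan2(2, p) = -0.179973 rad; t = (α − φ) mod 2π = 4.129551 rad, q = (β − φ) mod 2π = 6.004035 rad → L = 4.86·(4.129551 + 9.844615 + 6.004035) = 4.86·19.978200 = 97.094053 m
RLR: c = (6 − d² + 2cos(α−β) + 2d(sin α − sin β))/8 = -9.796976, |c| > 1 → infeasible
LRL: c = (6 − d² + 2cos(α−β) − 2d(sin α − sin β))/8 = -8.555297, |c| > 1 → infeasible
Shortest: LSR with L = 52.072118 m ≈ 52.0721 m
Convert LSR to answer units (arcs ×180/π): t = 2.569224·180/π = 147.2057°, p = ρ·p = 4.86·7.450464 = 36.2093 m, q = 0.694740·180/π = 39.8057°, L = 52.0721 m.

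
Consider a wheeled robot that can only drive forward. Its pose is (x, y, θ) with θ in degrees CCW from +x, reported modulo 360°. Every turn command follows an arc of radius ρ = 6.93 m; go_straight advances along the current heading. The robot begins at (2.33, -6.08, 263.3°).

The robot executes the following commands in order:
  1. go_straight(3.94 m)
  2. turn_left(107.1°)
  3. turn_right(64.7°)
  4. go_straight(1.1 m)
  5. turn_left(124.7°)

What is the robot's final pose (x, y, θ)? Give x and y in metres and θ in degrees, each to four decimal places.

(29.6808, -19.5640, 70.4000°)

set_pose: (x, y, θ) = (2.3300, -6.0800, 263.3000°), ρ = 6.93
go_straight(3.94): x += 3.94·cos θ, y += 3.94·sin θ → (1.8703, -9.9931, 263.3000°)
turn_left(107.1°): centre at ρ to the left, rotate +107.1° → (10.0040, -17.6178, 370.4000° ≡ 10.4000°)
turn_right(64.7°): centre at ρ to the right, rotate −64.7° → (16.8827, -20.3900, -54.3000° ≡ 305.7000°)
go_straight(1.1): x += 1.1·cos θ, y += 1.1·sin θ → (17.5246, -21.2833, 305.7000°)
turn_left(124.7°): centre at ρ to the left, rotate +124.7° → (29.6808, -19.5640, 430.4000° ≡ 70.4000°)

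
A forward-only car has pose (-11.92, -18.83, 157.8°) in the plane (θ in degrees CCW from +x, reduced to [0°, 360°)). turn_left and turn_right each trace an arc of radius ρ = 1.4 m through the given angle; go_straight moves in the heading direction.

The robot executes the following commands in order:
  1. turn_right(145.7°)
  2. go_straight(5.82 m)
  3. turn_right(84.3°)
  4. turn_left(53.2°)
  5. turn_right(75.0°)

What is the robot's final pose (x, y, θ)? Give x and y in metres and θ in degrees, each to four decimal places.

(-2.5494, -18.2030, 266.0000°)

set_pose: (x, y, θ) = (-11.9200, -18.8300, 157.8000°), ρ = 1.4
turn_right(145.7°): centre at ρ to the right, rotate −145.7° → (-11.6845, -16.1649, 12.1000°)
go_straight(5.82): x += 5.82·cos θ, y += 5.82·sin θ → (-5.9938, -14.9449, 12.1000°)
turn_right(84.3°): centre at ρ to the right, rotate −84.3° → (-4.3673, -15.8858, -72.2000° ≡ 287.8000°)
turn_left(53.2°): centre at ρ to the left, rotate +53.2° → (-3.4902, -16.7816, 341.0000°)
turn_right(75.0°): centre at ρ to the right, rotate −75.0° → (-2.5494, -18.2030, 266.0000°)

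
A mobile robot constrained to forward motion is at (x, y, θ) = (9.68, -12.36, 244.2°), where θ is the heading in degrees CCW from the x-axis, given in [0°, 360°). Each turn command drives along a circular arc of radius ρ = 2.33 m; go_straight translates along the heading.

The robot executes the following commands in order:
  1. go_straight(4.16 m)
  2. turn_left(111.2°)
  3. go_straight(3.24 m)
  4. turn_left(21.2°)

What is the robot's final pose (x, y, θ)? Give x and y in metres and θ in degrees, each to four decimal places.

(13.8624, -19.6122, 16.6000°)

set_pose: (x, y, θ) = (9.6800, -12.3600, 244.2000°), ρ = 2.33
go_straight(4.16): x += 4.16·cos θ, y += 4.16·sin θ → (7.8694, -16.1053, 244.2000°)
turn_left(111.2°): centre at ρ to the left, rotate +111.2° → (9.7803, -19.4419, 355.4000°)
go_straight(3.24): x += 3.24·cos θ, y += 3.24·sin θ → (13.0099, -19.7018, 355.4000°)
turn_left(21.2°): centre at ρ to the left, rotate +21.2° → (13.8624, -19.6122, 376.6000° ≡ 16.6000°)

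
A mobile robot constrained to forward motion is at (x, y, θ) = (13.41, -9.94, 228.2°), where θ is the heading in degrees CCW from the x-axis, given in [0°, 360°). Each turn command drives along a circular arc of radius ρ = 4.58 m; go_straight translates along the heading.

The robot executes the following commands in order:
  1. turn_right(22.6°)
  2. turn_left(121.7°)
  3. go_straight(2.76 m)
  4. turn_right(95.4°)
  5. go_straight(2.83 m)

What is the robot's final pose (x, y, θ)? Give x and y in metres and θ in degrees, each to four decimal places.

(13.1855, -29.4004, 231.9000°)

set_pose: (x, y, θ) = (13.4100, -9.9400, 228.2000°), ρ = 4.58
turn_right(22.6°): centre at ρ to the right, rotate −22.6° → (11.9747, -11.0177, 205.6000°)
turn_left(121.7°): centre at ρ to the left, rotate +121.7° → (11.4793, -19.0022, 327.3000°)
go_straight(2.76): x += 2.76·cos θ, y += 2.76·sin θ → (13.8019, -20.4932, 327.3000°)
turn_right(95.4°): centre at ρ to the right, rotate −95.4° → (14.9318, -27.1734, 231.9000°)
go_straight(2.83): x += 2.83·cos θ, y += 2.83·sin θ → (13.1855, -29.4004, 231.9000°)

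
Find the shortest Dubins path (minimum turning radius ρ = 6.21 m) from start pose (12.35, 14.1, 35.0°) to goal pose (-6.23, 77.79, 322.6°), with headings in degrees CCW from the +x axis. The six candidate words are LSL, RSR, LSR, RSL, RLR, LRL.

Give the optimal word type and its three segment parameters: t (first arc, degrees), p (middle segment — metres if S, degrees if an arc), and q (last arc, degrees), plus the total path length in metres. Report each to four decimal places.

LSR: t = 86.9113°, p = 55.4910 m, q = 159.3113°, L = 82.1778 m

Let ψ = atan2(Δy, Δx) = atan2(63.69, -18.58) = 106.2633° be the start→goal bearing.
Normalize: d = |goal − start| / ρ = 66.344800/6.21 = 10.683543, α = (θ_start − ψ) mod 360° = 288.7367° = 5.039406 rad, β = (θ_goal − ψ) mod 360° = 216.3367° = 3.775787 rad.
Common terms: sin α = -0.947005, cos α = 0.321219, sin β = -0.592529, cos β = -0.805549, cos(α−β) = 0.302370, d² = 114.138084. Work in radians in the unit-radius frame; every candidate has L = ρ·(t + p + q).
LSL: p² = 2 + d² − 2cos(α−β) + 2d(sin α − sin β) = 107.959232; p = √p² = 10.390343; φ = atan2(cos β − cos α, d + sin α − sin β) = -0.108658 rad; t = (φ − α) mod 2π = 1.135122 rad, q = (β − φ) mod 2π = 3.884445 rad → L = 6.21·(1.135122 + 10.390343 + 3.884445) = 6.21·15.409910 = 95.695542 m
RSR: p² = 2 + d² − 2cos(α−β) + 2d(sin β − sin α) = 123.107457; p = √p² = 11.095380; φ = atan2(cos α − cos β, d − sin α + sin β) = 0.101728 rad; t = (α − φ) mod 2π = 4.937678 rad, q = (φ − β) mod 2π = 2.609126 rad → L = 6.21·(4.937678 + 11.095380 + 2.609126) = 6.21·18.642184 = 115.767961 m
LSR: p² = d² − 2 + 2cos(α−β) + 2d(sin α + sin β) = 79.847472; p = √p² = 8.935741; φ = atan2(−cos α − cos β, d + sin α + sin β) − atan2(−2, p) = 0.273109 rad; t = (φ − α) mod 2π = 1.516888 rad, q = (φ − β) mod 2π = 2.780507 rad → L = 6.21·(1.516888 + 8.935741 + 2.780507) = 6.21·13.233136 = 82.177774 m
RSL: p² = d² − 2 + 2cos(α−β) − 2d(sin α + sin β) = 145.638176; p = √p² = 12.068064; φ = atan2(cos α + cos β, d − sin α − sin β) − atan2(2, p) = -0.203837 rad; t = (α − φ) mod 2π = 5.243243 rad, q = (β − φ) mod 2π = 3.979625 rad → L = 6.21·(5.243243 + 12.068064 + 3.979625) = 6.21·21.290932 = 132.216691 m
RLR: c = (6 − d² + 2cos(α−β) + 2d(sin α − sin β))/8 = -14.388432, |c| > 1 → infeasible
LRL: c = (6 − d² + 2cos(α−β) − 2d(sin α − sin β))/8 = -12.494904, |c| > 1 → infeasible
Shortest: LSR with L = 82.177774 m ≈ 82.1778 m
Convert LSR to answer units (arcs ×180/π): t = 1.516888·180/π = 86.9113°, p = ρ·p = 6.21·8.935741 = 55.4910 m, q = 2.780507·180/π = 159.3113°, L = 82.1778 m.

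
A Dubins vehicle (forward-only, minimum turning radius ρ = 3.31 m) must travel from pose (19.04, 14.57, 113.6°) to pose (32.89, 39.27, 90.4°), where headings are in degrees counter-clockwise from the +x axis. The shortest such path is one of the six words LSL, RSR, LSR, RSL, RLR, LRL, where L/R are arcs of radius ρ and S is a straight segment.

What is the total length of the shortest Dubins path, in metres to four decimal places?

Let ψ = atan2(Δy, Δx) = atan2(24.70, 13.85) = 60.7194° be the start→goal bearing.
Normalize: d = |goal − start| / ρ = 28.318060/3.31 = 8.555305, α = (θ_start − ψ) mod 360° = 52.8806° = 0.922941 rad, β = (θ_goal − ψ) mod 360° = 29.6806° = 0.518024 rad.
Common terms: sin α = 0.797380, cos α = 0.603478, sin β = 0.495165, cos β = 0.868799, cos(α−β) = 0.919135, d² = 73.193244. Work in radians in the unit-radius frame; every candidate has L = ρ·(t + p + q).
LSL: p² = 2 + d² − 2cos(α−β) + 2d(sin α − sin β) = 78.526058; p = √p² = 8.861493; φ = atan2(cos β − cos α, d + sin α − sin β) = 0.029945 rad; t = (φ − α) mod 2π = 5.390190 rad, q = (β − φ) mod 2π = 0.488079 rad → L = 3.31·(5.390190 + 8.861493 + 0.488079) = 3.31·14.739762 = 48.788612 m
RSR: p² = 2 + d² − 2cos(α−β) + 2d(sin β − sin α) = 68.183888; p = √p² = 8.257354; φ = atan2(cos α − cos β, d − sin α + sin β) = -0.032137 rad; t = (α − φ) mod 2π = 0.955078 rad, q = (φ − β) mod 2π = 5.733024 rad → L = 3.31·(0.955078 + 8.257354 + 5.733024) = 3.31·14.945455 = 49.469457 m
LSR: p² = d² − 2 + 2cos(α−β) + 2d(sin α + sin β) = 95.147735; p = √p² = 9.754370; φ = atan2(−cos α − cos β, d + sin α + sin β) − atan2(−2, p) = 0.053830 rad; t = (φ − α) mod 2π = 5.414075 rad, q = (φ − β) mod 2π = 5.818991 rad → L = 3.31·(5.414075 + 9.754370 + 5.818991) = 3.31·20.987436 = 69.468414 m
RSL: p² = d² − 2 + 2cos(α−β) − 2d(sin α + sin β) = 50.915294; p = √p² = 7.135495; φ = atan2(cos α + cos β, d − sin α − sin β) − atan2(2, p) = -0.073271 rad; t = (α − φ) mod 2π = 0.996212 rad, q = (β − φ) mod 2π = 0.591295 rad → L = 3.31·(0.996212 + 7.135495 + 0.591295) = 3.31·8.723002 = 28.873137 m
RLR: c = (6 − d² + 2cos(α−β) + 2d(sin α − sin β))/8 = -7.522986, |c| > 1 → infeasible
LRL: c = (6 − d² + 2cos(α−β) − 2d(sin α − sin β))/8 = -8.815757, |c| > 1 → infeasible
Shortest: RSL with L = 28.873137 m ≈ 28.8731 m

28.8731 m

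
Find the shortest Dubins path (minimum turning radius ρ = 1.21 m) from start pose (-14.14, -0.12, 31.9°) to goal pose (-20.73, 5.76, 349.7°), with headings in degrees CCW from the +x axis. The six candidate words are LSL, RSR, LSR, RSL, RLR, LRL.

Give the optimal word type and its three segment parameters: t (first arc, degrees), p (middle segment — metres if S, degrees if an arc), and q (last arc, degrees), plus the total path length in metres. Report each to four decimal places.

LSR: t = 137.1149°, p = 6.7518 m, q = 179.3149°, L = 13.4343 m

Let ψ = atan2(Δy, Δx) = atan2(5.88, -6.59) = 138.2587° be the start→goal bearing.
Normalize: d = |goal − start| / ρ = 8.831902/1.21 = 7.299093, α = (θ_start − ψ) mod 360° = 253.6413° = 4.426876 rad, β = (θ_goal − ψ) mod 360° = 211.4413° = 3.690347 rad.
Common terms: sin α = -0.959517, cos α = -0.281650, sin β = -0.521625, cos β = -0.853175, cos(α−β) = 0.740805, d² = 53.276757. Work in radians in the unit-radius frame; every candidate has L = ρ·(t + p + q).
LSL: p² = 2 + d² − 2cos(α−β) + 2d(sin α − sin β) = 47.402710; p = √p² = 6.884963; φ = atan2(cos β − cos α, d + sin α − sin β) = -0.083106 rad; t = (φ − α) mod 2π = 1.773203 rad, q = (β − φ) mod 2π = 3.773453 rad → L = 1.21·(1.773203 + 6.884963 + 3.773453) = 1.21·12.431619 = 15.042259 m
RSR: p² = 2 + d² − 2cos(α−β) + 2d(sin β − sin α) = 60.187585; p = √p² = 7.758066; φ = atan2(cos α − cos β, d − sin α + sin β) = 0.073735 rad; t = (α − φ) mod 2π = 4.353140 rad, q = (φ − β) mod 2π = 2.666574 rad → L = 1.21·(4.353140 + 7.758066 + 2.666574) = 1.21·14.777780 = 17.881114 m
LSR: p² = d² − 2 + 2cos(α−β) + 2d(sin α + sin β) = 31.136383; p = √p² = 5.579999; φ = atan2(−cos α − cos β, d + sin α + sin β) − atan2(−2, p) = 0.536796 rad; t = (φ − α) mod 2π = 2.393106 rad, q = (φ − β) mod 2π = 3.129635 rad → L = 1.21·(2.393106 + 5.579999 + 3.129635) = 1.21·11.102739 = 13.434314 m
RSL: p² = d² − 2 + 2cos(α−β) − 2d(sin α + sin β) = 74.380349; p = √p² = 8.624404; φ = atan2(cos α + cos β, d − sin α − sin β) − atan2(2, p) = -0.356407 rad; t = (α − φ) mod 2π = 4.783283 rad, q = (β − φ) mod 2π = 4.046754 rad → L = 1.21·(4.783283 + 8.624404 + 4.046754) = 1.21·17.454441 = 21.119874 m
RLR: c = (6 − d² + 2cos(α−β) + 2d(sin α − sin β))/8 = -6.523448, |c| > 1 → infeasible
LRL: c = (6 − d² + 2cos(α−β) − 2d(sin α − sin β))/8 = -4.925339, |c| > 1 → infeasible
Shortest: LSR with L = 13.434314 m ≈ 13.4343 m
Convert LSR to answer units (arcs ×180/π): t = 2.393106·180/π = 137.1149°, p = ρ·p = 1.21·5.579999 = 6.7518 m, q = 3.129635·180/π = 179.3149°, L = 13.4343 m.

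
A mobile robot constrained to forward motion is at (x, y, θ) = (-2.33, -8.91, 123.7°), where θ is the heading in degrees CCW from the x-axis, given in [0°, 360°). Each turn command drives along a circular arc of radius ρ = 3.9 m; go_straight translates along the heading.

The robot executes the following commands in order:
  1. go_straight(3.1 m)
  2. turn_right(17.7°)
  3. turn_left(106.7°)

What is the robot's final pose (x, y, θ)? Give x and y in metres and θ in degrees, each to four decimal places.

(-10.4102, -3.0351, 212.7000°)

set_pose: (x, y, θ) = (-2.3300, -8.9100, 123.7000°), ρ = 3.9
go_straight(3.1): x += 3.1·cos θ, y += 3.1·sin θ → (-4.0500, -6.3309, 123.7000°)
turn_right(17.7°): centre at ρ to the right, rotate −17.7° → (-4.5543, -5.2420, 106.0000°)
turn_left(106.7°): centre at ρ to the left, rotate +106.7° → (-10.4102, -3.0351, 212.7000°)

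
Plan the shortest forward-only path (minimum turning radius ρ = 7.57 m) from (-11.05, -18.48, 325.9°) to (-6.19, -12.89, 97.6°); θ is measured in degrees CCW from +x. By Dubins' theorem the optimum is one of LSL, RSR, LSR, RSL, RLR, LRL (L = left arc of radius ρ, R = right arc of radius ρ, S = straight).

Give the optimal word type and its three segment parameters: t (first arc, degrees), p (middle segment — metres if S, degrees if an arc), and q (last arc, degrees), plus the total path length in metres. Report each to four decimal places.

RLR: t = 64.2274°, p = 272.1576°, q = 76.2302°, L = 54.5153 m

Let ψ = atan2(Δy, Δx) = atan2(5.59, 4.86) = 48.9960° be the start→goal bearing.
Normalize: d = |goal − start| / ρ = 7.407273/7.57 = 0.978504, α = (θ_start − ψ) mod 360° = 276.9040° = 4.832887 rad, β = (θ_goal − ψ) mod 360° = 48.6040° = 0.848300 rad.
Common terms: sin α = -0.992749, cos α = 0.120206, sin β = 0.750157, cos β = 0.661259, cos(α−β) = -0.665230, d² = 0.957470. Work in radians in the unit-radius frame; every candidate has L = ρ·(t + p + q).
LSL: p² = 2 + d² − 2cos(α−β) + 2d(sin α − sin β) = 0.877050; p = √p² = 0.936509; φ = atan2(cos β − cos α, d + sin α − sin β) = 2.525643 rad; t = (φ − α) mod 2π = 3.975942 rad, q = (β − φ) mod 2π = 4.605842 rad → L = 7.57·(3.975942 + 0.936509 + 4.605842) = 7.57·9.518293 = 72.053479 m
RSR: p² = 2 + d² − 2cos(α−β) + 2d(sin β − sin α) = 7.698811; p = √p² = 2.774673; φ = atan2(cos α − cos β, d − sin α + sin β) = -0.196254 rad; t = (α − φ) mod 2π = 5.029141 rad, q = (φ − β) mod 2π = 5.238631 rad → L = 7.57·(5.029141 + 2.774673 + 5.238631) = 7.57·13.042445 = 98.731310 m
LSR: p² = d² − 2 + 2cos(α−β) + 2d(sin α + sin β) = -2.847745 < 0 → infeasible
RSL: p² = d² − 2 + 2cos(α−β) − 2d(sin α + sin β) = -1.898238 < 0 → infeasible
RLR: c = (6 − d² + 2cos(α−β) + 2d(sin α − sin β))/8 = 0.037649; p = 2π − arccos c = 4.750047 rad; φ = atan2(cos α − cos β, d − sin α + sin β) = -0.196254 rad; t = (α − φ + p/2) mod 2π = 1.120979 rad, q = (α − β − t + p) mod 2π = 1.330469 rad → L = 7.57·(1.120979 + 4.750047 + 1.330469) = 7.57·7.201494 = 54.515312 m
LRL: c = (6 − d² + 2cos(α−β) − 2d(sin α − sin β))/8 = 0.890369; p = 2π − arccos c = 5.810544 rad; φ = atan2(cos β − cos α, d + sin α − sin β) = 2.525643 rad; t = (φ − α + p/2) mod 2π = 0.598028 rad, q = (β − α − t + p) mod 2π = 1.227929 rad → L = 7.57·(0.598028 + 5.810544 + 1.227929) = 7.57·7.636501 = 57.808309 m
Shortest: RLR with L = 54.515312 m ≈ 54.5153 m
Convert RLR to answer units (arcs ×180/π): t = 1.120979·180/π = 64.2274°, p = 4.750047·180/π = 272.1576°, q = 1.330469·180/π = 76.2302°, L = 54.5153 m.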